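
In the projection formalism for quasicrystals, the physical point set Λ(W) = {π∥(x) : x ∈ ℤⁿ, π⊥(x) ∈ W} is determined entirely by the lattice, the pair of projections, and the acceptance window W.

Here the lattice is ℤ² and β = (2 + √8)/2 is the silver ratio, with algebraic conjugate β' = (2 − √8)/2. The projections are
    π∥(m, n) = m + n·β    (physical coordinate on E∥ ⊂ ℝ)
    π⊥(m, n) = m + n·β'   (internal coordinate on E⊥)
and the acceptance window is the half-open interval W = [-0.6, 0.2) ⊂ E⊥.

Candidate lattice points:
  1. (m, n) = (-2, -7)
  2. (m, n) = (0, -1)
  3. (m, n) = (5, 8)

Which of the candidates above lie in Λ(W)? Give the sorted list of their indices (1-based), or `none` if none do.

β' = (2−√8)/2 ≈ -0.414214.
candidate 1: (m,n)=(-2,-7) → π∥ = -2-7·β ≈ -18.899495, π⊥ = -2-7·β' ≈ 0.899495 ∉ [-0.6, 0.2) ⇒ out
candidate 2: (m,n)=(0,-1) → π∥ = 0-1·β ≈ -2.414214, π⊥ = 0-1·β' ≈ 0.414214 ∉ [-0.6, 0.2) ⇒ out
candidate 3: (m,n)=(5,8) → π∥ = 5+8·β ≈ 24.313708, π⊥ = 5+8·β' ≈ 1.686292 ∉ [-0.6, 0.2) ⇒ out

none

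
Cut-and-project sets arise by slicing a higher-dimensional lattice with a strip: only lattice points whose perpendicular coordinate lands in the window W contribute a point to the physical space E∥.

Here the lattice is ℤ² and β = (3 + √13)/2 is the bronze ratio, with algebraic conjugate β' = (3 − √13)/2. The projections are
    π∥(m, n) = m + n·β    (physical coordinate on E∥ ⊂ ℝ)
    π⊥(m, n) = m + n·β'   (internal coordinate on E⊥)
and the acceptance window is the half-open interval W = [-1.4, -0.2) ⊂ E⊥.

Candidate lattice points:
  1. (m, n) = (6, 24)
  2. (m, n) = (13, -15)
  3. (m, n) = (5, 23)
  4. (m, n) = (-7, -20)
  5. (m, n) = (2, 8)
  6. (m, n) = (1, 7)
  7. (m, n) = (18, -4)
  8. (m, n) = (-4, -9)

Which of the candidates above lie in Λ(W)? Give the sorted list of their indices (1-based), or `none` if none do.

1, 4, 5, 6, 8

Numerically β ≈ 3.30278 and β' = −1/β ≈ -0.30278.
candidate 1: (m,n)=(6,24) → π∥ = 6+24·β ≈ 85.26662, π⊥ = 6+24·β' ≈ -1.26662 ∈ [-1.4, -0.2) ⇒ IN Λ
candidate 2: (m,n)=(13,-15) → π∥ = 13-15·β ≈ -36.54163, π⊥ = 13-15·β' ≈ 17.54163 ∉ [-1.4, -0.2) ⇒ out
candidate 3: (m,n)=(5,23) → π∥ = 5+23·β ≈ 80.96384, π⊥ = 5+23·β' ≈ -1.96384 ∉ [-1.4, -0.2) ⇒ out
candidate 4: (m,n)=(-7,-20) → π∥ = -7-20·β ≈ -73.05551, π⊥ = -7-20·β' ≈ -0.94449 ∈ [-1.4, -0.2) ⇒ IN Λ
candidate 5: (m,n)=(2,8) → π∥ = 2+8·β ≈ 28.42221, π⊥ = 2+8·β' ≈ -0.42221 ∈ [-1.4, -0.2) ⇒ IN Λ
candidate 6: (m,n)=(1,7) → π∥ = 1+7·β ≈ 24.11943, π⊥ = 1+7·β' ≈ -1.11943 ∈ [-1.4, -0.2) ⇒ IN Λ
candidate 7: (m,n)=(18,-4) → π∥ = 18-4·β ≈ 4.78890, π⊥ = 18-4·β' ≈ 19.21110 ∉ [-1.4, -0.2) ⇒ out
candidate 8: (m,n)=(-4,-9) → π∥ = -4-9·β ≈ -33.72498, π⊥ = -4-9·β' ≈ -1.27502 ∈ [-1.4, -0.2) ⇒ IN Λ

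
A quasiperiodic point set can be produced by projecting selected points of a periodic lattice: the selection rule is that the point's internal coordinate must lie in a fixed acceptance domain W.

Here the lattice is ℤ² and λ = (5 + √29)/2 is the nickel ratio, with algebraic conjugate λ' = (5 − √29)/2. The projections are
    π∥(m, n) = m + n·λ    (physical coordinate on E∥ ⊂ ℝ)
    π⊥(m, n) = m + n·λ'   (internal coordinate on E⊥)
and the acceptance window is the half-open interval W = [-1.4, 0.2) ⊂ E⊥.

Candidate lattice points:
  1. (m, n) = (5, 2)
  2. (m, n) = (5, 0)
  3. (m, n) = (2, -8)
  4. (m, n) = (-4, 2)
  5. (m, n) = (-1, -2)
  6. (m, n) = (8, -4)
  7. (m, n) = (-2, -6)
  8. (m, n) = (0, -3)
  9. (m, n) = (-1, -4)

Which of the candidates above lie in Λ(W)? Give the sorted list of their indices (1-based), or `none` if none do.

Compute λ' = (5−√29)/2 = -0.1926, so π⊥(m,n) = m -0.1926·n.
[1] lift (5,2): star map gives 4.6148; window check -1.4 ≤ 4.6148 < 0.2 is false → out
[2] lift (5,0): star map gives 5.0000; window check -1.4 ≤ 5.0000 < 0.2 is false → out
[3] lift (2,-8): star map gives 3.5407; window check -1.4 ≤ 3.5407 < 0.2 is false → out
[4] lift (-4,2): star map gives -4.3852; window check -1.4 ≤ -4.3852 < 0.2 is false → out
[5] lift (-1,-2): star map gives -0.6148; window check -1.4 ≤ -0.6148 < 0.2 is true → IN Λ
[6] lift (8,-4): star map gives 8.7703; window check -1.4 ≤ 8.7703 < 0.2 is false → out
[7] lift (-2,-6): star map gives -0.8445; window check -1.4 ≤ -0.8445 < 0.2 is true → IN Λ
[8] lift (0,-3): star map gives 0.5777; window check -1.4 ≤ 0.5777 < 0.2 is false → out
[9] lift (-1,-4): star map gives -0.2297; window check -1.4 ≤ -0.2297 < 0.2 is true → IN Λ

5, 7, 9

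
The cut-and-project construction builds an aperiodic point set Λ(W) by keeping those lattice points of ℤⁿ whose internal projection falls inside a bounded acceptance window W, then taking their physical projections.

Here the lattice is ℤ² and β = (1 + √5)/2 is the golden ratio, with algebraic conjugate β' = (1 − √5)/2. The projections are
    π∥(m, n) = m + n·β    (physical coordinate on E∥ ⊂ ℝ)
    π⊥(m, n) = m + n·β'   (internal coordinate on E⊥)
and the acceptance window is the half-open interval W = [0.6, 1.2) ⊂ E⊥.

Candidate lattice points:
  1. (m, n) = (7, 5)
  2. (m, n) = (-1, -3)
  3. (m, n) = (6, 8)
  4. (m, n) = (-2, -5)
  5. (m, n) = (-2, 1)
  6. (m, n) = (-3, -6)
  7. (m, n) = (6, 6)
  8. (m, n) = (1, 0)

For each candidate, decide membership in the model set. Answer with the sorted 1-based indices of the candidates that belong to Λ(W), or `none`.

β' = (1−√5)/2 ≈ -0.6180.
[1] lift (7,5): star map gives 3.9098; window check 0.6 ≤ 3.9098 < 1.2 is false → out
[2] lift (-1,-3): star map gives 0.8541; window check 0.6 ≤ 0.8541 < 1.2 is true → IN Λ
[3] lift (6,8): star map gives 1.0557; window check 0.6 ≤ 1.0557 < 1.2 is true → IN Λ
[4] lift (-2,-5): star map gives 1.0902; window check 0.6 ≤ 1.0902 < 1.2 is true → IN Λ
[5] lift (-2,1): star map gives -2.6180; window check 0.6 ≤ -2.6180 < 1.2 is false → out
[6] lift (-3,-6): star map gives 0.7082; window check 0.6 ≤ 0.7082 < 1.2 is true → IN Λ
[7] lift (6,6): star map gives 2.2918; window check 0.6 ≤ 2.2918 < 1.2 is false → out
[8] lift (1,0): star map gives 1.0000; window check 0.6 ≤ 1.0000 < 1.2 is true → IN Λ

2, 3, 4, 6, 8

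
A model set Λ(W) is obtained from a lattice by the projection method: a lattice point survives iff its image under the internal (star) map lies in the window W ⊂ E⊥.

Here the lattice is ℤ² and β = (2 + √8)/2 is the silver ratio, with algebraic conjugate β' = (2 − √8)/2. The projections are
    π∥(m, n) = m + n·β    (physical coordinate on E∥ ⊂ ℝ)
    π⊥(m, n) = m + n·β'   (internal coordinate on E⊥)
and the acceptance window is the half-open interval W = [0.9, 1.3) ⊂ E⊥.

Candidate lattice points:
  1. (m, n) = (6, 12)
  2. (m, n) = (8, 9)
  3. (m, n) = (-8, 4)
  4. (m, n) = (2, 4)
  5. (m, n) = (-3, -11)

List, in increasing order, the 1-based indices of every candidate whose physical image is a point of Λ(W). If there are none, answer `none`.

1

β' = (2−√8)/2 ≈ -0.41421.
candidate 1: (m,n)=(6,12) → π∥ = 6+12·β ≈ 34.97056, π⊥ = 6+12·β' ≈ 1.02944 ∈ [0.9, 1.3) ⇒ IN Λ
candidate 2: (m,n)=(8,9) → π∥ = 8+9·β ≈ 29.72792, π⊥ = 8+9·β' ≈ 4.27208 ∉ [0.9, 1.3) ⇒ out
candidate 3: (m,n)=(-8,4) → π∥ = -8+4·β ≈ 1.65685, π⊥ = -8+4·β' ≈ -9.65685 ∉ [0.9, 1.3) ⇒ out
candidate 4: (m,n)=(2,4) → π∥ = 2+4·β ≈ 11.65685, π⊥ = 2+4·β' ≈ 0.34315 ∉ [0.9, 1.3) ⇒ out
candidate 5: (m,n)=(-3,-11) → π∥ = -3-11·β ≈ -29.55635, π⊥ = -3-11·β' ≈ 1.55635 ∉ [0.9, 1.3) ⇒ out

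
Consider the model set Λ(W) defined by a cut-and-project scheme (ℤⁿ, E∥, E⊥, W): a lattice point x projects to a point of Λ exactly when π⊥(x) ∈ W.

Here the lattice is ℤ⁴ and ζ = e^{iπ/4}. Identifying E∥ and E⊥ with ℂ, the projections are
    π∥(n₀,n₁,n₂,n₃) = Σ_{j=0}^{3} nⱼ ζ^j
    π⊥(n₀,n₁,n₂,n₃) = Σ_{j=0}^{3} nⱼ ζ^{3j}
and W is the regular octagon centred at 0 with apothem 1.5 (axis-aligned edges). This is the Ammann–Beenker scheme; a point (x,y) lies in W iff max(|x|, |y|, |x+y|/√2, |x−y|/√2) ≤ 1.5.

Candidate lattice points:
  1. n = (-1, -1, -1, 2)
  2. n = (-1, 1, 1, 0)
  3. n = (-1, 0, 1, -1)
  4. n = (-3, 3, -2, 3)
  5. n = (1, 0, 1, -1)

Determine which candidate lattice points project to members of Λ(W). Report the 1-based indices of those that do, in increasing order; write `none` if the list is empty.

none

π⊥(n) = n₀ + n₁ζ³ + n₂ζ⁶ + n₃ζ⁹ where ζ = e^{iπ/4}.
#1 (-1, -1, -1, 2): internal (1.1213, 1.7071); octagon support 2.0000 vs apothem 1.5 → ∉ W
#2 (-1, 1, 1, 0): internal (-1.7071, -0.2929); octagon support 1.7071 vs apothem 1.5 → ∉ W
#3 (-1, 0, 1, -1): internal (-1.7071, -1.7071); octagon support 2.4142 vs apothem 1.5 → ∉ W
#4 (-3, 3, -2, 3): internal (-3.0000, 6.2426); octagon support 6.5355 vs apothem 1.5 → ∉ W
#5 (1, 0, 1, -1): internal (0.2929, -1.7071); octagon support 1.7071 vs apothem 1.5 → ∉ W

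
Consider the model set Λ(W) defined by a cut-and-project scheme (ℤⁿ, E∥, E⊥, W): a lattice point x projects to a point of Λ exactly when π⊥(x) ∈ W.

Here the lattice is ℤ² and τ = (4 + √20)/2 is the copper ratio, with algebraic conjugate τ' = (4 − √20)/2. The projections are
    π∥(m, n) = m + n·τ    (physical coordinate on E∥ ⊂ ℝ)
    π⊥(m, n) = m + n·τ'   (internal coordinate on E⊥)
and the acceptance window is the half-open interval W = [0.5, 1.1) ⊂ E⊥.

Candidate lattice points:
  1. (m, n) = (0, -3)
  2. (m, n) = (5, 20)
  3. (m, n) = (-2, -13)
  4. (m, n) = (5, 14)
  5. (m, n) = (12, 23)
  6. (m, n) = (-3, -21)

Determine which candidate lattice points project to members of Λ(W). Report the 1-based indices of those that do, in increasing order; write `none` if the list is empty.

τ' = (4−√20)/2 ≈ -0.2361.
[1] lift (0,-3): star map gives 0.7082; window check 0.5 ≤ 0.7082 < 1.1 is true → IN Λ
[2] lift (5,20): star map gives 0.2786; window check 0.5 ≤ 0.2786 < 1.1 is false → out
[3] lift (-2,-13): star map gives 1.0689; window check 0.5 ≤ 1.0689 < 1.1 is true → IN Λ
[4] lift (5,14): star map gives 1.6950; window check 0.5 ≤ 1.6950 < 1.1 is false → out
[5] lift (12,23): star map gives 6.5704; window check 0.5 ≤ 6.5704 < 1.1 is false → out
[6] lift (-3,-21): star map gives 1.9574; window check 0.5 ≤ 1.9574 < 1.1 is false → out

1, 3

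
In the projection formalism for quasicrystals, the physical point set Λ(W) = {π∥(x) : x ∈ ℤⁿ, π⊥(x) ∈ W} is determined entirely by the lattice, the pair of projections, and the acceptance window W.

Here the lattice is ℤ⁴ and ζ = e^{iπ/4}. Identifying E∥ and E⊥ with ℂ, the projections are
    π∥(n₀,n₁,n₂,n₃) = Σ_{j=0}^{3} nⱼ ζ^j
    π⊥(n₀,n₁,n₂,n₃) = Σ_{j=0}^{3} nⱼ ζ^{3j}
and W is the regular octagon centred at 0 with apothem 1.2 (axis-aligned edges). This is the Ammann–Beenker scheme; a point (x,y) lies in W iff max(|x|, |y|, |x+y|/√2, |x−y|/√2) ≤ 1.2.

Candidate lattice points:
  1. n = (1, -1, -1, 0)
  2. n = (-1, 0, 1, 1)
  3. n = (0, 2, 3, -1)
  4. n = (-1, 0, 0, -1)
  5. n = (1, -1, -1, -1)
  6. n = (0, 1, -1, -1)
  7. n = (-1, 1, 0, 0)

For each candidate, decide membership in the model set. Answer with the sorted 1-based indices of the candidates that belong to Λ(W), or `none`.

π⊥(n) = n₀ + n₁ζ³ + n₂ζ⁶ + n₃ζ⁹ where ζ = e^{iπ/4}.
#1 (1, -1, -1, 0): internal (1.70711, 0.29289); octagon support 1.70711 vs apothem 1.2 → ∉ W
#2 (-1, 0, 1, 1): internal (-0.29289, -0.29289); octagon support 0.41421 vs apothem 1.2 → ∈ W
#3 (0, 2, 3, -1): internal (-2.12132, -2.29289); octagon support 3.12132 vs apothem 1.2 → ∉ W
#4 (-1, 0, 0, -1): internal (-1.70711, -0.70711); octagon support 1.70711 vs apothem 1.2 → ∉ W
#5 (1, -1, -1, -1): internal (1.00000, -0.41421); octagon support 1.00000 vs apothem 1.2 → ∈ W
#6 (0, 1, -1, -1): internal (-1.41421, 1.00000); octagon support 1.70711 vs apothem 1.2 → ∉ W
#7 (-1, 1, 0, 0): internal (-1.70711, 0.70711); octagon support 1.70711 vs apothem 1.2 → ∉ W

2, 5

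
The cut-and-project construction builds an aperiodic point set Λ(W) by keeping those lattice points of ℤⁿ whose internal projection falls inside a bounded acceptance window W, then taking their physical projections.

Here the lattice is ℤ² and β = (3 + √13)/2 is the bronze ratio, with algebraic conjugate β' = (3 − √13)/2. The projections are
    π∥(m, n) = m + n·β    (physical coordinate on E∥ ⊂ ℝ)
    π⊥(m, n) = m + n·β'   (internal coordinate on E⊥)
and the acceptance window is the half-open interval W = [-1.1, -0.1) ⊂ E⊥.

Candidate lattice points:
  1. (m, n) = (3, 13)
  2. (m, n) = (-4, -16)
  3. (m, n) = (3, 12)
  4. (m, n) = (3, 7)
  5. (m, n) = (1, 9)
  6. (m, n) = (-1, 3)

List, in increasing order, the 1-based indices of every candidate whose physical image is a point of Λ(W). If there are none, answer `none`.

Numerically β ≈ 3.302776 and β' = −1/β ≈ -0.302776.
candidate 1: (m,n)=(3,13) → π∥ = 3+13·β ≈ 45.936083, π⊥ = 3+13·β' ≈ -0.936083 ∈ [-1.1, -0.1) ⇒ IN Λ
candidate 2: (m,n)=(-4,-16) → π∥ = -4-16·β ≈ -56.844410, π⊥ = -4-16·β' ≈ 0.844410 ∉ [-1.1, -0.1) ⇒ out
candidate 3: (m,n)=(3,12) → π∥ = 3+12·β ≈ 42.633308, π⊥ = 3+12·β' ≈ -0.633308 ∈ [-1.1, -0.1) ⇒ IN Λ
candidate 4: (m,n)=(3,7) → π∥ = 3+7·β ≈ 26.119429, π⊥ = 3+7·β' ≈ 0.880571 ∉ [-1.1, -0.1) ⇒ out
candidate 5: (m,n)=(1,9) → π∥ = 1+9·β ≈ 30.724981, π⊥ = 1+9·β' ≈ -1.724981 ∉ [-1.1, -0.1) ⇒ out
candidate 6: (m,n)=(-1,3) → π∥ = -1+3·β ≈ 8.908327, π⊥ = -1+3·β' ≈ -1.908327 ∉ [-1.1, -0.1) ⇒ out

1, 3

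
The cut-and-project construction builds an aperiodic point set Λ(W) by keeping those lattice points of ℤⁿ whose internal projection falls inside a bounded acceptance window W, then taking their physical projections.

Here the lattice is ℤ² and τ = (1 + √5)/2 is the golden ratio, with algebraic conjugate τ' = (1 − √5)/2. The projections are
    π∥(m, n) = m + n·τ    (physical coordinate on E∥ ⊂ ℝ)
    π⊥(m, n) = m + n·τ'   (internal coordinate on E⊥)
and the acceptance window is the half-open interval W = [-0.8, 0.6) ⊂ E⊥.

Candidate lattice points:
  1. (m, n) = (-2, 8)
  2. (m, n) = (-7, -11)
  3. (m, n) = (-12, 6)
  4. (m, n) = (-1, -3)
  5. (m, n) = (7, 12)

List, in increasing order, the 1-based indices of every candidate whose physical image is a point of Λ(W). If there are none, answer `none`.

2, 5

τ' = (1−√5)/2 ≈ -0.618034.
candidate 1: (m,n)=(-2,8) → π∥ = -2+8·τ ≈ 10.944272, π⊥ = -2+8·τ' ≈ -6.944272 ∉ [-0.8, 0.6) ⇒ out
candidate 2: (m,n)=(-7,-11) → π∥ = -7-11·τ ≈ -24.798374, π⊥ = -7-11·τ' ≈ -0.201626 ∈ [-0.8, 0.6) ⇒ IN Λ
candidate 3: (m,n)=(-12,6) → π∥ = -12+6·τ ≈ -2.291796, π⊥ = -12+6·τ' ≈ -15.708204 ∉ [-0.8, 0.6) ⇒ out
candidate 4: (m,n)=(-1,-3) → π∥ = -1-3·τ ≈ -5.854102, π⊥ = -1-3·τ' ≈ 0.854102 ∉ [-0.8, 0.6) ⇒ out
candidate 5: (m,n)=(7,12) → π∥ = 7+12·τ ≈ 26.416408, π⊥ = 7+12·τ' ≈ -0.416408 ∈ [-0.8, 0.6) ⇒ IN Λ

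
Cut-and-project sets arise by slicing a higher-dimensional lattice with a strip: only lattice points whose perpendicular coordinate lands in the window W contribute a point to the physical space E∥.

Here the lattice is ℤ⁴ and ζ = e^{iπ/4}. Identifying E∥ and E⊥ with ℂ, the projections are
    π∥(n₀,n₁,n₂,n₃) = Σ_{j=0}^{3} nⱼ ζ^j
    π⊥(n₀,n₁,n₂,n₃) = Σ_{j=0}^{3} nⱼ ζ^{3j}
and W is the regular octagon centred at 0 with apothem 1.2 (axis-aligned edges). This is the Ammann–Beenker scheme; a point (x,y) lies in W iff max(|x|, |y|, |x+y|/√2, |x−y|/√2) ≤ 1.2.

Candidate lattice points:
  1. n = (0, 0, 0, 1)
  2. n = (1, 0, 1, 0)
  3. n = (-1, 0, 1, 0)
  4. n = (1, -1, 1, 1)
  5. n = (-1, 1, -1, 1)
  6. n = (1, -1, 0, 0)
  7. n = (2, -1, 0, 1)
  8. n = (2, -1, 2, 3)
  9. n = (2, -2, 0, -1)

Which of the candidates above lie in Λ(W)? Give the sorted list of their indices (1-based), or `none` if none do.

With ζ = e^{iπ/4} the internal vectors are ζ^0,ζ^3,ζ^6,ζ^9.
candidate 1: n = (0, 0, 0, 1) → π⊥ ≈ (+0.707107, +0.707107); max(|x|,|y|,|x±y|/√2) = 1.000000 ≤ 1.2 ⇒ ∈ W
candidate 2: n = (1, 0, 1, 0) → π⊥ ≈ (+1.000000, -1.000000); max(|x|,|y|,|x±y|/√2) = 1.414214 > 1.2 ⇒ ∉ W
candidate 3: n = (-1, 0, 1, 0) → π⊥ ≈ (-1.000000, -1.000000); max(|x|,|y|,|x±y|/√2) = 1.414214 > 1.2 ⇒ ∉ W
candidate 4: n = (1, -1, 1, 1) → π⊥ ≈ (+2.414214, -1.000000); max(|x|,|y|,|x±y|/√2) = 2.414214 > 1.2 ⇒ ∉ W
candidate 5: n = (-1, 1, -1, 1) → π⊥ ≈ (-1.000000, +2.414214); max(|x|,|y|,|x±y|/√2) = 2.414214 > 1.2 ⇒ ∉ W
candidate 6: n = (1, -1, 0, 0) → π⊥ ≈ (+1.707107, -0.707107); max(|x|,|y|,|x±y|/√2) = 1.707107 > 1.2 ⇒ ∉ W
candidate 7: n = (2, -1, 0, 1) → π⊥ ≈ (+3.414214, +0.000000); max(|x|,|y|,|x±y|/√2) = 3.414214 > 1.2 ⇒ ∉ W
candidate 8: n = (2, -1, 2, 3) → π⊥ ≈ (+4.828427, -0.585786); max(|x|,|y|,|x±y|/√2) = 4.828427 > 1.2 ⇒ ∉ W
candidate 9: n = (2, -2, 0, -1) → π⊥ ≈ (+2.707107, -2.121320); max(|x|,|y|,|x±y|/√2) = 3.414214 > 1.2 ⇒ ∉ W

1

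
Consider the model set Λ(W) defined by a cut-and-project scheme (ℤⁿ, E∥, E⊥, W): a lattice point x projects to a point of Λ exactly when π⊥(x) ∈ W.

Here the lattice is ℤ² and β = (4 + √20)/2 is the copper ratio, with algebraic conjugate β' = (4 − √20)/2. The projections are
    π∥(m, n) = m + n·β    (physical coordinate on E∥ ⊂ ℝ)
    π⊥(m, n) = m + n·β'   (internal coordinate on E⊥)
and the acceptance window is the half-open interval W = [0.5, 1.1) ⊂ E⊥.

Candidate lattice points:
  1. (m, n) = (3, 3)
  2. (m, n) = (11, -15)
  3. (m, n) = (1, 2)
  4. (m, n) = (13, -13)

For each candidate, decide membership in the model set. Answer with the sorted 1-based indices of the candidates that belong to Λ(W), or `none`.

3

Compute β' = (4−√20)/2 = -0.23607, so π⊥(m,n) = m -0.23607·n.
[1] lift (3,3): star map gives 2.29180; window check 0.5 ≤ 2.29180 < 1.1 is false → out
[2] lift (11,-15): star map gives 14.54102; window check 0.5 ≤ 14.54102 < 1.1 is false → out
[3] lift (1,2): star map gives 0.52786; window check 0.5 ≤ 0.52786 < 1.1 is true → IN Λ
[4] lift (13,-13): star map gives 16.06888; window check 0.5 ≤ 16.06888 < 1.1 is false → out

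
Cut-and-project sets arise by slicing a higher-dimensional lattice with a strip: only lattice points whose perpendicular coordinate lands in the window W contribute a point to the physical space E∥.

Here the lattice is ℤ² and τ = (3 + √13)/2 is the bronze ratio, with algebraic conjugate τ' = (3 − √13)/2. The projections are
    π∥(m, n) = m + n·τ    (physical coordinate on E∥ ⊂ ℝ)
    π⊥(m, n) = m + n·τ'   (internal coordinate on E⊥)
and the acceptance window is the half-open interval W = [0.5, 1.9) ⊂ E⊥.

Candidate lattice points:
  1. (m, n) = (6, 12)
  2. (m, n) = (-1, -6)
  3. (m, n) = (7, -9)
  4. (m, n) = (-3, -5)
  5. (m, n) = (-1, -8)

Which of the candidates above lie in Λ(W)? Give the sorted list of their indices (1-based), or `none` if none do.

Numerically τ ≈ 3.302776 and τ' = −1/τ ≈ -0.302776.
#1 (6,12): internal coord 6 + (12)·τ' = +2.366692; +2.366692 ∉ [0.5, 1.9) → out
#2 (-1,-6): internal coord -1 + (-6)·τ' = +0.816654; +0.816654 ∈ [0.5, 1.9) → IN Λ
#3 (7,-9): internal coord 7 + (-9)·τ' = +9.724981; +9.724981 ∉ [0.5, 1.9) → out
#4 (-3,-5): internal coord -3 + (-5)·τ' = -1.486122; -1.486122 ∉ [0.5, 1.9) → out
#5 (-1,-8): internal coord -1 + (-8)·τ' = +1.422205; +1.422205 ∈ [0.5, 1.9) → IN Λ

2, 5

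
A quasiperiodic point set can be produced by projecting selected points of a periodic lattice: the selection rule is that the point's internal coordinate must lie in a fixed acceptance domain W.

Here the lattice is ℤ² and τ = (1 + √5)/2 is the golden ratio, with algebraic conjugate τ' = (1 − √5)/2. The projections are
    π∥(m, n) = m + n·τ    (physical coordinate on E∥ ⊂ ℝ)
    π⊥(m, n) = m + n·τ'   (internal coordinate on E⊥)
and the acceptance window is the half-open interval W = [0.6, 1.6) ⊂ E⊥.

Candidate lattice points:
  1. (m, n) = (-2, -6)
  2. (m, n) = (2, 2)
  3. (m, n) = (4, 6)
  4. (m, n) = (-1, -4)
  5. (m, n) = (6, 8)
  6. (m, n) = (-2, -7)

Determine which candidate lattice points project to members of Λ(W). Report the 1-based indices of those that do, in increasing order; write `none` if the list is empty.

Numerically τ ≈ 1.6180 and τ' = −1/τ ≈ -0.6180.
#1 (-2,-6): internal coord -2 + (-6)·τ' = +1.7082; +1.7082 ∉ [0.6, 1.6) → out
#2 (2,2): internal coord 2 + (2)·τ' = +0.7639; +0.7639 ∈ [0.6, 1.6) → IN Λ
#3 (4,6): internal coord 4 + (6)·τ' = +0.2918; +0.2918 ∉ [0.6, 1.6) → out
#4 (-1,-4): internal coord -1 + (-4)·τ' = +1.4721; +1.4721 ∈ [0.6, 1.6) → IN Λ
#5 (6,8): internal coord 6 + (8)·τ' = +1.0557; +1.0557 ∈ [0.6, 1.6) → IN Λ
#6 (-2,-7): internal coord -2 + (-7)·τ' = +2.3262; +2.3262 ∉ [0.6, 1.6) → out

2, 4, 5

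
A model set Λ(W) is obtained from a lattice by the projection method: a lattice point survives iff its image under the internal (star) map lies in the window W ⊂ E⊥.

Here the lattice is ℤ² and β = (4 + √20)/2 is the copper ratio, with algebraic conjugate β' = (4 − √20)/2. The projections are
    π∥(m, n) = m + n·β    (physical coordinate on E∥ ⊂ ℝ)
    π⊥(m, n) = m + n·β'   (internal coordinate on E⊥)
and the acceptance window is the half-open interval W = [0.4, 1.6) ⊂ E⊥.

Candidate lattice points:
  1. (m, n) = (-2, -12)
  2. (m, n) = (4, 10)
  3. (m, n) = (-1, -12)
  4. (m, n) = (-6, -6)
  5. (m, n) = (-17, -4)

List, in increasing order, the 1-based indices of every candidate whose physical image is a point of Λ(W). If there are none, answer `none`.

1

Numerically β ≈ 4.2361 and β' = −1/β ≈ -0.2361.
candidate 1: (m,n)=(-2,-12) → π∥ = -2-12·β ≈ -52.8328, π⊥ = -2-12·β' ≈ 0.8328 ∈ [0.4, 1.6) ⇒ IN Λ
candidate 2: (m,n)=(4,10) → π∥ = 4+10·β ≈ 46.3607, π⊥ = 4+10·β' ≈ 1.6393 ∉ [0.4, 1.6) ⇒ out
candidate 3: (m,n)=(-1,-12) → π∥ = -1-12·β ≈ -51.8328, π⊥ = -1-12·β' ≈ 1.8328 ∉ [0.4, 1.6) ⇒ out
candidate 4: (m,n)=(-6,-6) → π∥ = -6-6·β ≈ -31.4164, π⊥ = -6-6·β' ≈ -4.5836 ∉ [0.4, 1.6) ⇒ out
candidate 5: (m,n)=(-17,-4) → π∥ = -17-4·β ≈ -33.9443, π⊥ = -17-4·β' ≈ -16.0557 ∉ [0.4, 1.6) ⇒ out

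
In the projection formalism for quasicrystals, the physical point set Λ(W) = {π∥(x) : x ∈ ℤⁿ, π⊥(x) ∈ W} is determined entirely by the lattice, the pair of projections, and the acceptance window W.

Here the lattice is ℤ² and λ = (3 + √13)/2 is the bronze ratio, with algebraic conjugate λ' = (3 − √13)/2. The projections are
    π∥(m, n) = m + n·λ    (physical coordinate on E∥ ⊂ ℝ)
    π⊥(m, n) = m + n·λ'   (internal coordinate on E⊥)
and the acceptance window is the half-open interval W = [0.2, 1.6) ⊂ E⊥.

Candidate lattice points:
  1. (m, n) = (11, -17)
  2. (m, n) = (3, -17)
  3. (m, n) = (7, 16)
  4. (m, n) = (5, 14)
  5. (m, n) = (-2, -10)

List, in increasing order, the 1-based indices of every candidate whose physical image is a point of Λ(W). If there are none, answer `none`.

Numerically λ ≈ 3.30278 and λ' = −1/λ ≈ -0.30278.
#1 (11,-17): internal coord 11 + (-17)·λ' = +16.14719; +16.14719 ∉ [0.2, 1.6) → out
#2 (3,-17): internal coord 3 + (-17)·λ' = +8.14719; +8.14719 ∉ [0.2, 1.6) → out
#3 (7,16): internal coord 7 + (16)·λ' = +2.15559; +2.15559 ∉ [0.2, 1.6) → out
#4 (5,14): internal coord 5 + (14)·λ' = +0.76114; +0.76114 ∈ [0.2, 1.6) → IN Λ
#5 (-2,-10): internal coord -2 + (-10)·λ' = +1.02776; +1.02776 ∈ [0.2, 1.6) → IN Λ

4, 5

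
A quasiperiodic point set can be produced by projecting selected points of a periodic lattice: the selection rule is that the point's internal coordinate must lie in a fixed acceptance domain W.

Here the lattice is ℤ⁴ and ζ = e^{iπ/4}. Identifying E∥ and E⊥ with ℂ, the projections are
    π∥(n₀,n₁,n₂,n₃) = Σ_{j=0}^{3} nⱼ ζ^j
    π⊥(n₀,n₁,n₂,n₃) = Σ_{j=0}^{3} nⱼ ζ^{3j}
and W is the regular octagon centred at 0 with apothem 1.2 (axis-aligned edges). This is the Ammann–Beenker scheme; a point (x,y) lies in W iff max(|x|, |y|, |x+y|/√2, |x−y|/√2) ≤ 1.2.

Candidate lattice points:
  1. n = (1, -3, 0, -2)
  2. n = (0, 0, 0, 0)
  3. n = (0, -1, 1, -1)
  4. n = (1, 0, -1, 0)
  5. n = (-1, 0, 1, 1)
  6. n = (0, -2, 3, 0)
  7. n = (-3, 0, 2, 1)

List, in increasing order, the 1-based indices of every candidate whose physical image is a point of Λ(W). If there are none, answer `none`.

2, 5

π⊥(n) = n₀ + n₁ζ³ + n₂ζ⁶ + n₃ζ⁹ where ζ = e^{iπ/4}.
candidate 1: n = (1, -3, 0, -2) → π⊥ ≈ (+1.70711, -3.53553); max(|x|,|y|,|x±y|/√2) = 3.70711 > 1.2 ⇒ ∉ W
candidate 2: n = (0, 0, 0, 0) → π⊥ ≈ (+0.00000, +0.00000); max(|x|,|y|,|x±y|/√2) = 0.00000 ≤ 1.2 ⇒ ∈ W
candidate 3: n = (0, -1, 1, -1) → π⊥ ≈ (+0.00000, -2.41421); max(|x|,|y|,|x±y|/√2) = 2.41421 > 1.2 ⇒ ∉ W
candidate 4: n = (1, 0, -1, 0) → π⊥ ≈ (+1.00000, +1.00000); max(|x|,|y|,|x±y|/√2) = 1.41421 > 1.2 ⇒ ∉ W
candidate 5: n = (-1, 0, 1, 1) → π⊥ ≈ (-0.29289, -0.29289); max(|x|,|y|,|x±y|/√2) = 0.41421 ≤ 1.2 ⇒ ∈ W
candidate 6: n = (0, -2, 3, 0) → π⊥ ≈ (+1.41421, -4.41421); max(|x|,|y|,|x±y|/√2) = 4.41421 > 1.2 ⇒ ∉ W
candidate 7: n = (-3, 0, 2, 1) → π⊥ ≈ (-2.29289, -1.29289); max(|x|,|y|,|x±y|/√2) = 2.53553 > 1.2 ⇒ ∉ W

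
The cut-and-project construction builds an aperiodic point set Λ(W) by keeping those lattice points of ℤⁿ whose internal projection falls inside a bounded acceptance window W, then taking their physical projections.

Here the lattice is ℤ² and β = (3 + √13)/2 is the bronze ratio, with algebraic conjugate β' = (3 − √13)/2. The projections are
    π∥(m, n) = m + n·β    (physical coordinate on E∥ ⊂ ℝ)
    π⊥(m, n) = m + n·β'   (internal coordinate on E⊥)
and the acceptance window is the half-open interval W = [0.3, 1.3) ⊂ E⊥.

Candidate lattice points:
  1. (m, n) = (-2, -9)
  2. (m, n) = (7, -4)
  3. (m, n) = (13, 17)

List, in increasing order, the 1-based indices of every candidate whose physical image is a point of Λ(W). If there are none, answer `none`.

1

Numerically β ≈ 3.30278 and β' = −1/β ≈ -0.30278.
[1] lift (-2,-9): star map gives 0.72498; window check 0.3 ≤ 0.72498 < 1.3 is true → IN Λ
[2] lift (7,-4): star map gives 8.21110; window check 0.3 ≤ 8.21110 < 1.3 is false → out
[3] lift (13,17): star map gives 7.85281; window check 0.3 ≤ 7.85281 < 1.3 is false → out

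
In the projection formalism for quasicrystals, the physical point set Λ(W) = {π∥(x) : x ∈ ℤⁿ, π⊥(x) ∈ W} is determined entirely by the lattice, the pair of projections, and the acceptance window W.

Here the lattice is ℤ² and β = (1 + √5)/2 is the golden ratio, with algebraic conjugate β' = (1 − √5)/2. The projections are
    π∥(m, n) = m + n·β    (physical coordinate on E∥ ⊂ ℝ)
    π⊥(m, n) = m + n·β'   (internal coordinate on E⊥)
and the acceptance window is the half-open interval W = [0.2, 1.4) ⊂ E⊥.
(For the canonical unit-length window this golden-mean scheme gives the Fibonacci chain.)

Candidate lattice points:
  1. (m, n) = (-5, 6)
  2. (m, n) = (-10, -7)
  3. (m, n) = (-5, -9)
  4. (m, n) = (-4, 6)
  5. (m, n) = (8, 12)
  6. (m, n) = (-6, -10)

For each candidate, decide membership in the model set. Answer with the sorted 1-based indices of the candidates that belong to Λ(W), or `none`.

3, 5

β' = (1−√5)/2 ≈ -0.61803.
candidate 1: (m,n)=(-5,6) → π∥ = -5+6·β ≈ 4.70820, π⊥ = -5+6·β' ≈ -8.70820 ∉ [0.2, 1.4) ⇒ out
candidate 2: (m,n)=(-10,-7) → π∥ = -10-7·β ≈ -21.32624, π⊥ = -10-7·β' ≈ -5.67376 ∉ [0.2, 1.4) ⇒ out
candidate 3: (m,n)=(-5,-9) → π∥ = -5-9·β ≈ -19.56231, π⊥ = -5-9·β' ≈ 0.56231 ∈ [0.2, 1.4) ⇒ IN Λ
candidate 4: (m,n)=(-4,6) → π∥ = -4+6·β ≈ 5.70820, π⊥ = -4+6·β' ≈ -7.70820 ∉ [0.2, 1.4) ⇒ out
candidate 5: (m,n)=(8,12) → π∥ = 8+12·β ≈ 27.41641, π⊥ = 8+12·β' ≈ 0.58359 ∈ [0.2, 1.4) ⇒ IN Λ
candidate 6: (m,n)=(-6,-10) → π∥ = -6-10·β ≈ -22.18034, π⊥ = -6-10·β' ≈ 0.18034 ∉ [0.2, 1.4) ⇒ out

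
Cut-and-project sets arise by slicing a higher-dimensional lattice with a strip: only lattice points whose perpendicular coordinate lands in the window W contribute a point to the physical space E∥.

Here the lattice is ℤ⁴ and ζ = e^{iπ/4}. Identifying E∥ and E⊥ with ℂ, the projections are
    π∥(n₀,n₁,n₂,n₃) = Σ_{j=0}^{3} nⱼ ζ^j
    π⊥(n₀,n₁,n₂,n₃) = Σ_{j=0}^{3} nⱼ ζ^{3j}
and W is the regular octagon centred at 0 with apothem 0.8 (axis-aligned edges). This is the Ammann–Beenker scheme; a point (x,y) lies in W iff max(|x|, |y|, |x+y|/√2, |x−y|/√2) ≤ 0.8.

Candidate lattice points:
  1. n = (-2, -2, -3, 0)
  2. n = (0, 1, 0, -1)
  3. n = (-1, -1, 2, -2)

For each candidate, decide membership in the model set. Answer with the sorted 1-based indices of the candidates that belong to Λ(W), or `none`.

Internal map: ζ^{3j} for j=0..3 gives (1,0), (−√2/2,√2/2), (0,−1), (√2/2,√2/2).
candidate 1: n = (-2, -2, -3, 0) → π⊥ ≈ (-0.5858, +1.5858); max(|x|,|y|,|x±y|/√2) = 1.5858 > 0.8 ⇒ ∉ W
candidate 2: n = (0, 1, 0, -1) → π⊥ ≈ (-1.4142, +0.0000); max(|x|,|y|,|x±y|/√2) = 1.4142 > 0.8 ⇒ ∉ W
candidate 3: n = (-1, -1, 2, -2) → π⊥ ≈ (-1.7071, -4.1213); max(|x|,|y|,|x±y|/√2) = 4.1213 > 0.8 ⇒ ∉ W

none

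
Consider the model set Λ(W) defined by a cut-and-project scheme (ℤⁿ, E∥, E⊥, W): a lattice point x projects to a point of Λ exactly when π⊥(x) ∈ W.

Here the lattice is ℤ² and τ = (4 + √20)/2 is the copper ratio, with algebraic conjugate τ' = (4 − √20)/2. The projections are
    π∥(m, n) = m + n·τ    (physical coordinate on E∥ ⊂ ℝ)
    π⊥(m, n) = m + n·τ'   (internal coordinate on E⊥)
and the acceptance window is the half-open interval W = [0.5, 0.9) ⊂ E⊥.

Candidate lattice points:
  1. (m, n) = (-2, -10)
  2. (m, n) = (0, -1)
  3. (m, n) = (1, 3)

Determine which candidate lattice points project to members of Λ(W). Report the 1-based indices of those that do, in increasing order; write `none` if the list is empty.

none

Numerically τ ≈ 4.23607 and τ' = −1/τ ≈ -0.23607.
#1 (-2,-10): internal coord -2 + (-10)·τ' = +0.36068; +0.36068 ∉ [0.5, 0.9) → out
#2 (0,-1): internal coord 0 + (-1)·τ' = +0.23607; +0.23607 ∉ [0.5, 0.9) → out
#3 (1,3): internal coord 1 + (3)·τ' = +0.29180; +0.29180 ∉ [0.5, 0.9) → out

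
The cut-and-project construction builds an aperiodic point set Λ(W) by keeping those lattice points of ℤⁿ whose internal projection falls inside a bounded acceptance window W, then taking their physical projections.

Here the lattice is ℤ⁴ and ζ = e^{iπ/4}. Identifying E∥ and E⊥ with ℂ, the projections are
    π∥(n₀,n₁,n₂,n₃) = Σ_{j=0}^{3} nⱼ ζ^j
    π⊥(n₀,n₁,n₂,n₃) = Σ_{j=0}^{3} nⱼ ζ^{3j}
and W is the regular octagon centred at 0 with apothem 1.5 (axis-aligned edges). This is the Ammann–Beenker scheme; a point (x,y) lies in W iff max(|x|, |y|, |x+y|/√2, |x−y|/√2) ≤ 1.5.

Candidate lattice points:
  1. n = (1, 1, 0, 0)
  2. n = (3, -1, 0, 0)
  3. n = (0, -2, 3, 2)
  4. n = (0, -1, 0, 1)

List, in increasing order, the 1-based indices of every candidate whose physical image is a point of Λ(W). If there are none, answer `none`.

Internal map: ζ^{3j} for j=0..3 gives (1,0), (−√2/2,√2/2), (0,−1), (√2/2,√2/2).
#1 (1, 1, 0, 0): internal (0.2929, 0.7071); octagon support 0.7071 vs apothem 1.5 → ∈ W
#2 (3, -1, 0, 0): internal (3.7071, -0.7071); octagon support 3.7071 vs apothem 1.5 → ∉ W
#3 (0, -2, 3, 2): internal (2.8284, -3.0000); octagon support 4.1213 vs apothem 1.5 → ∉ W
#4 (0, -1, 0, 1): internal (1.4142, 0.0000); octagon support 1.4142 vs apothem 1.5 → ∈ W

1, 4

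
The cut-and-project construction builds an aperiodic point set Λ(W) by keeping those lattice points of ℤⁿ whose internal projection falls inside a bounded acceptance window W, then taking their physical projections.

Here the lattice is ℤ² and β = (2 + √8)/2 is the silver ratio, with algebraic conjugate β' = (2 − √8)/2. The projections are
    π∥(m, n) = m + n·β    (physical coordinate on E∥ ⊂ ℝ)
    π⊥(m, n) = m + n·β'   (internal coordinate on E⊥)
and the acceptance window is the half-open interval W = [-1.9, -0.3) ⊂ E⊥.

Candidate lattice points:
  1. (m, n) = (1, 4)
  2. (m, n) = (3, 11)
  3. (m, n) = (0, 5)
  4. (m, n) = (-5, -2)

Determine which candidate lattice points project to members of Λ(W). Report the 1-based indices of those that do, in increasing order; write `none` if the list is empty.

β' = (2−√8)/2 ≈ -0.414214.
#1 (1,4): internal coord 1 + (4)·β' = -0.656854; -0.656854 ∈ [-1.9, -0.3) → IN Λ
#2 (3,11): internal coord 3 + (11)·β' = -1.556349; -1.556349 ∈ [-1.9, -0.3) → IN Λ
#3 (0,5): internal coord 0 + (5)·β' = -2.071068; -2.071068 ∉ [-1.9, -0.3) → out
#4 (-5,-2): internal coord -5 + (-2)·β' = -4.171573; -4.171573 ∉ [-1.9, -0.3) → out

1, 2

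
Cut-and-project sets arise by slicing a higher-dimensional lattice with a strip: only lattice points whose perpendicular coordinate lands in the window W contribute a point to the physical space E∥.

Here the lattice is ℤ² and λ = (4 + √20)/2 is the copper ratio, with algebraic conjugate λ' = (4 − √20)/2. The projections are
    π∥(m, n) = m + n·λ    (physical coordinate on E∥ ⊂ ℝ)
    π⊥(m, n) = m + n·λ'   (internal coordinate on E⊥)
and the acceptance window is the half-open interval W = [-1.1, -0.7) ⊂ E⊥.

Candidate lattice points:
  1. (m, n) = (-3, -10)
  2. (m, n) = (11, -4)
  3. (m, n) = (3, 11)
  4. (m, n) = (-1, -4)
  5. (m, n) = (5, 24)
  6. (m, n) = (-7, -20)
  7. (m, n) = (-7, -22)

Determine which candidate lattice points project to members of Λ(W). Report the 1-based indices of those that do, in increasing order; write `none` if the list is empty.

none

λ' = (4−√20)/2 ≈ -0.236068.
candidate 1: (m,n)=(-3,-10) → π∥ = -3-10·λ ≈ -45.360680, π⊥ = -3-10·λ' ≈ -0.639320 ∉ [-1.1, -0.7) ⇒ out
candidate 2: (m,n)=(11,-4) → π∥ = 11-4·λ ≈ -5.944272, π⊥ = 11-4·λ' ≈ 11.944272 ∉ [-1.1, -0.7) ⇒ out
candidate 3: (m,n)=(3,11) → π∥ = 3+11·λ ≈ 49.596748, π⊥ = 3+11·λ' ≈ 0.403252 ∉ [-1.1, -0.7) ⇒ out
candidate 4: (m,n)=(-1,-4) → π∥ = -1-4·λ ≈ -17.944272, π⊥ = -1-4·λ' ≈ -0.055728 ∉ [-1.1, -0.7) ⇒ out
candidate 5: (m,n)=(5,24) → π∥ = 5+24·λ ≈ 106.665631, π⊥ = 5+24·λ' ≈ -0.665631 ∉ [-1.1, -0.7) ⇒ out
candidate 6: (m,n)=(-7,-20) → π∥ = -7-20·λ ≈ -91.721360, π⊥ = -7-20·λ' ≈ -2.278640 ∉ [-1.1, -0.7) ⇒ out
candidate 7: (m,n)=(-7,-22) → π∥ = -7-22·λ ≈ -100.193496, π⊥ = -7-22·λ' ≈ -1.806504 ∉ [-1.1, -0.7) ⇒ out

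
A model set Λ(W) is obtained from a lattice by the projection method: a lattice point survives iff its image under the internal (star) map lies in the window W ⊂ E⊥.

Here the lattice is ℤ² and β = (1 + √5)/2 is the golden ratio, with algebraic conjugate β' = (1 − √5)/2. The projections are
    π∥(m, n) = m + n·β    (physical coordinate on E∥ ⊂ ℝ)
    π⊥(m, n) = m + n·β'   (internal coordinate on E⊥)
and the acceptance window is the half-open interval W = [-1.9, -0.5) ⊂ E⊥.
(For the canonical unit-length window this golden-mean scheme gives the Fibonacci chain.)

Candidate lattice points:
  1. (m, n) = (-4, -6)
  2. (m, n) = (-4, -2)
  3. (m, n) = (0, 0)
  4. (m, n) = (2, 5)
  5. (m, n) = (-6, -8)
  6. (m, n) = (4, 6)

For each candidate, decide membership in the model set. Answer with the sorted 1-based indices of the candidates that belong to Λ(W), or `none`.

4, 5

Numerically β ≈ 1.61803 and β' = −1/β ≈ -0.61803.
[1] lift (-4,-6): star map gives -0.29180; window check -1.9 ≤ -0.29180 < -0.5 is false → out
[2] lift (-4,-2): star map gives -2.76393; window check -1.9 ≤ -2.76393 < -0.5 is false → out
[3] lift (0,0): star map gives 0.00000; window check -1.9 ≤ 0.00000 < -0.5 is false → out
[4] lift (2,5): star map gives -1.09017; window check -1.9 ≤ -1.09017 < -0.5 is true → IN Λ
[5] lift (-6,-8): star map gives -1.05573; window check -1.9 ≤ -1.05573 < -0.5 is true → IN Λ
[6] lift (4,6): star map gives 0.29180; window check -1.9 ≤ 0.29180 < -0.5 is false → out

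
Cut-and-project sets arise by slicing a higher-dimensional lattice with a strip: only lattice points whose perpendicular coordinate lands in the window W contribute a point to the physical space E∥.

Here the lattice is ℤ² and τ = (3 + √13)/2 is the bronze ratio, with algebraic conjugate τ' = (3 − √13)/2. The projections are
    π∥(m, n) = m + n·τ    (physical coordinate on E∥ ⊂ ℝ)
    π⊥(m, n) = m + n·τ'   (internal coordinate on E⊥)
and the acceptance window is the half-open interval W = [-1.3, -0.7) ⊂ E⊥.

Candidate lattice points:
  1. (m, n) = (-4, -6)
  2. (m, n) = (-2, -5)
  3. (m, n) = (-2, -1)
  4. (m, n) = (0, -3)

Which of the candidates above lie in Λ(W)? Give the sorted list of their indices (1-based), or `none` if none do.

none

Numerically τ ≈ 3.302776 and τ' = −1/τ ≈ -0.302776.
[1] lift (-4,-6): star map gives -2.183346; window check -1.3 ≤ -2.183346 < -0.7 is false → out
[2] lift (-2,-5): star map gives -0.486122; window check -1.3 ≤ -0.486122 < -0.7 is false → out
[3] lift (-2,-1): star map gives -1.697224; window check -1.3 ≤ -1.697224 < -0.7 is false → out
[4] lift (0,-3): star map gives 0.908327; window check -1.3 ≤ 0.908327 < -0.7 is false → out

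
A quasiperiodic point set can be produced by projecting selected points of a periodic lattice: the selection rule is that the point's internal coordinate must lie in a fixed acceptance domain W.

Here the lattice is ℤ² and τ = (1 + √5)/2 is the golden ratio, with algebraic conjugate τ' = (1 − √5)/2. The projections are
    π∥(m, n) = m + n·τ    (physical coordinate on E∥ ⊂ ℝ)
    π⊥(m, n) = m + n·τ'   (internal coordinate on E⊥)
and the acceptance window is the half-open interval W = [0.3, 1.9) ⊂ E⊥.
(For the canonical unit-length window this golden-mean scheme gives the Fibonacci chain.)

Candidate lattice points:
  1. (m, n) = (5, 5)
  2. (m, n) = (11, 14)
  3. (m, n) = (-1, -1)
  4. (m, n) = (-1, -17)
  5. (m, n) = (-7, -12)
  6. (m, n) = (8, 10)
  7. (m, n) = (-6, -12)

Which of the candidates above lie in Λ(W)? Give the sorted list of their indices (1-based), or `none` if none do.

τ' = (1−√5)/2 ≈ -0.618034.
[1] lift (5,5): star map gives 1.909830; window check 0.3 ≤ 1.909830 < 1.9 is false → out
[2] lift (11,14): star map gives 2.347524; window check 0.3 ≤ 2.347524 < 1.9 is false → out
[3] lift (-1,-1): star map gives -0.381966; window check 0.3 ≤ -0.381966 < 1.9 is false → out
[4] lift (-1,-17): star map gives 9.506578; window check 0.3 ≤ 9.506578 < 1.9 is false → out
[5] lift (-7,-12): star map gives 0.416408; window check 0.3 ≤ 0.416408 < 1.9 is true → IN Λ
[6] lift (8,10): star map gives 1.819660; window check 0.3 ≤ 1.819660 < 1.9 is true → IN Λ
[7] lift (-6,-12): star map gives 1.416408; window check 0.3 ≤ 1.416408 < 1.9 is true → IN Λ

5, 6, 7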